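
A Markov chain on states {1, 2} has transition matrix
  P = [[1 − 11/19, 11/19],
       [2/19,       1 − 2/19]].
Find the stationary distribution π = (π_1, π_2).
π_1 = 2/13, π_2 = 11/13

Solve πP = π with π_1 + π_2 = 1. From πP = π: π_1 · (1 − 11/19) + π_2 · 2/19 = π_1 ⇒ π_2 · 2/19 = π_1 · 11/19 ⇒ π_2/π_1 = (11/19)/(2/19) = 11/2. Together with π_1 + π_2 = 1:
  π_1 = (2/19)/(11/19 + 2/19) = (2/19)/(13/19) = 2/13,
  π_2 = (11/19)/(11/19 + 2/19) = (11/19)/(13/19) = 11/13.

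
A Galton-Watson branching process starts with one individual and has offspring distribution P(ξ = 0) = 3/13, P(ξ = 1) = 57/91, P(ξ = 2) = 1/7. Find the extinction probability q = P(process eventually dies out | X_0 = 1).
q = 1

Mean offspring μ = 0·3/13 + 1·57/91 + 2·1/7 = 83/91 ≤ 1. For μ ≤ 1 with offspring not concentrated at 1, the Galton-Watson process goes extinct almost surely, so q = 1.
(Algebraic check: The pgf is f(s) = 3/13 + 57/91·s + 1/7·s². The extinction probability q is the smallest fixed point of f in [0, 1]. Setting s = f(s):
  1/7·s² + (57/91 − 1)·s + 3/13 = 0
  1/7·s² − (3/13 + 1/7)·s + 3/13 = 0
which factors as (s − 1)·(1/7·s − 3/13) = 0, giving roots s = 1 and s = (3/13)/(1/7) = 21/13. Since 21/13 ≥ 1, the smallest root in [0, 1] is s = 1.)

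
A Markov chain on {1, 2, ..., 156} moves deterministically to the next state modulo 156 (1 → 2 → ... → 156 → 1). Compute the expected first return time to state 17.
E[T_17 | X_0 = 17] = 156

The chain cycles deterministically, so starting at state 17 it returns in exactly 156 steps. Equivalently, the stationary distribution is uniform π_j = 1/156 for every state j, so by Kac's formula E[T_17] = 1/π_17 = 156.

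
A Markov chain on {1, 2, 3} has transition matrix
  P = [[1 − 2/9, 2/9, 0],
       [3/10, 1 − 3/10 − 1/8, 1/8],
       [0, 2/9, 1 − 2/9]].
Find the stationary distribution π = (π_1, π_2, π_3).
π = (108/233, 80/233, 45/233)

This is a birth-death chain on three states, which satisfies detailed balance: π_1 · P_{12} = π_2 · P_{21} and π_2 · P_{23} = π_3 · P_{32}.
From π_1 · 2/9 = π_2 · 3/10: π_2/π_1 = (2/9)/(3/10) = 20/27.
From π_2 · 1/8 = π_3 · 2/9: π_3/π_2 = (1/8)/(2/9) = 9/16.
Take π_1 proportional to 1; then unnormalized π = (1, 20/27, 5/12). Normalize by dividing by the sum 233/108:
  π = (108/233, 80/233, 45/233).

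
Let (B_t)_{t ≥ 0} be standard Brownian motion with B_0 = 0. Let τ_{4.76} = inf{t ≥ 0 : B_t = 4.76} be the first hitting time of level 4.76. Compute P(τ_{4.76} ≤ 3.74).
P(τ_{4.76} ≤ 3.74) = 2(1 − Φ(4.76/√3.74)) = 2(1 − Φ(2.4613)) ≈ 0.0138

By the reflection principle for standard BM, P(τ_b ≤ t) = 2 · P(B_t ≥ b). Since B_t ~ N(0, t), P(B_t ≥ 4.76) = 1 − Φ(4.76/√t) = 1 − Φ(4.76/√3.74) = 1 − Φ(2.4613) ≈ 0.00692. Doubling: P(τ_{4.76} ≤ 3.74) ≈ 2 · 0.00692 = 0.01384 ≈ 0.0138.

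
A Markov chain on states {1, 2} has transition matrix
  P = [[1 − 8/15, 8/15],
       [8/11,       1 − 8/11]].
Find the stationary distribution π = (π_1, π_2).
π_1 = 15/26, π_2 = 11/26

Solve πP = π with π_1 + π_2 = 1. From πP = π: π_1 · (1 − 8/15) + π_2 · 8/11 = π_1 ⇒ π_2 · 8/11 = π_1 · 8/15 ⇒ π_2/π_1 = (8/15)/(8/11) = 11/15. Together with π_1 + π_2 = 1:
  π_1 = (8/11)/(8/15 + 8/11) = (8/11)/(208/165) = 15/26,
  π_2 = (8/15)/(8/15 + 8/11) = (8/15)/(208/165) = 11/26.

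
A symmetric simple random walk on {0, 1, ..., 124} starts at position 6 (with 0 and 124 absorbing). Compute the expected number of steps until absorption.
E[τ | X_0 = 6] = 708

Let v_k = E[τ | X_0 = k]. Boundary: v_0 = v_124 = 0. Recurrence: v_k = 1 + (v_{k-1} + v_{k+1})/2 for 1 ≤ k ≤ 123. The particular solution to v_k − (v_{k-1} + v_{k+1})/2 = 1 is v_k = −k^2. Adding homogeneous solution A + B k and matching boundaries gives v_k = k (124 − k). Substituting k = 6: v_6 = 6 · 118 = 708.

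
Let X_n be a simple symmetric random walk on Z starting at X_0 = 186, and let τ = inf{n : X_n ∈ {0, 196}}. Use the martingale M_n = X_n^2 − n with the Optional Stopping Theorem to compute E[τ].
E[τ] = 1860

M_n = X_n^2 − n is a martingale (since E[X_{n+1}^2 | F_n] = X_n^2 + 1). By OST (τ has finite mean in a bounded region), E[M_τ] = E[M_0] = X_0^2 − 0 = 186^2 = 34596. Also E[M_τ] = E[X_τ^2] − E[τ]. The walk exits at 0 or 196, with P(hit 196 first) = 186/196, so E[X_τ^2] = 196^2 · 186/196 + 0 = 36456. Thus E[τ] = E[X_τ^2] − E[M_τ] = 36456 − 34596 = 1860 = 186(196 − 186) = 1860.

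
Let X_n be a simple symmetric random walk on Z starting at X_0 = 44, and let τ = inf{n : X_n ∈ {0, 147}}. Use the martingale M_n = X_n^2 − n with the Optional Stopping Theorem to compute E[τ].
E[τ] = 4532

M_n = X_n^2 − n is a martingale (since E[X_{n+1}^2 | F_n] = X_n^2 + 1). By OST (τ has finite mean in a bounded region), E[M_τ] = E[M_0] = X_0^2 − 0 = 44^2 = 1936. Also E[M_τ] = E[X_τ^2] − E[τ]. The walk exits at 0 or 147, with P(hit 147 first) = 44/147, so E[X_τ^2] = 147^2 · 44/147 + 0 = 6468. Thus E[τ] = E[X_τ^2] − E[M_τ] = 6468 − 1936 = 4532 = 44(147 − 44) = 4532.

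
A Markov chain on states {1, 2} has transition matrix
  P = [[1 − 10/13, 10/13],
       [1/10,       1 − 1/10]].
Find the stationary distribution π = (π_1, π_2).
π_1 = 13/113, π_2 = 100/113

Solve πP = π with π_1 + π_2 = 1. From πP = π: π_1 · (1 − 10/13) + π_2 · 1/10 = π_1 ⇒ π_2 · 1/10 = π_1 · 10/13 ⇒ π_2/π_1 = (10/13)/(1/10) = 100/13. Together with π_1 + π_2 = 1:
  π_1 = (1/10)/(10/13 + 1/10) = (1/10)/(113/130) = 13/113,
  π_2 = (10/13)/(10/13 + 1/10) = (10/13)/(113/130) = 100/113.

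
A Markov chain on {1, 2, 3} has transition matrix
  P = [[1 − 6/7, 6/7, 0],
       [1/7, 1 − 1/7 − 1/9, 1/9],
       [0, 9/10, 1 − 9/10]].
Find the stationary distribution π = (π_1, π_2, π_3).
π = (27/209, 162/209, 20/209)

This is a birth-death chain on three states, which satisfies detailed balance: π_1 · P_{12} = π_2 · P_{21} and π_2 · P_{23} = π_3 · P_{32}.
From π_1 · 6/7 = π_2 · 1/7: π_2/π_1 = (6/7)/(1/7) = 6.
From π_2 · 1/9 = π_3 · 9/10: π_3/π_2 = (1/9)/(9/10) = 10/81.
Take π_1 proportional to 1; then unnormalized π = (1, 6, 20/27). Normalize by dividing by the sum 209/27:
  π = (27/209, 162/209, 20/209).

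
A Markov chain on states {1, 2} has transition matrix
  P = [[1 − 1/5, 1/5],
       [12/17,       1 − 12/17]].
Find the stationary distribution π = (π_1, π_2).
π_1 = 60/77, π_2 = 17/77

Solve πP = π with π_1 + π_2 = 1. From πP = π: π_1 · (1 − 1/5) + π_2 · 12/17 = π_1 ⇒ π_2 · 12/17 = π_1 · 1/5 ⇒ π_2/π_1 = (1/5)/(12/17) = 17/60. Together with π_1 + π_2 = 1:
  π_1 = (12/17)/(1/5 + 12/17) = (12/17)/(77/85) = 60/77,
  π_2 = (1/5)/(1/5 + 12/17) = (1/5)/(77/85) = 17/77.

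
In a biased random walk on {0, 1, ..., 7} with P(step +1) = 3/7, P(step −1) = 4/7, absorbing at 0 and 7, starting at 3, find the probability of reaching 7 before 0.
P(hit 7 before 0) = (1 − (4/3)^3) / (1 − (4/3)^7) = 2997/14197

Let u_k denote P(reach 7 before 0 | start at k). Boundary: u_0 = 0, u_7 = 1. Recurrence: u_k = 3/7·u_{k+1} + 4/7·u_{k-1} for 1 ≤ k ≤ 6. Try u_k = A + B·r^k with r = q/p = (4/7)/(3/7) = 4/3. Substitution satisfies the recurrence; boundary conditions give:
  u_k = (1 − r^k) / (1 − r^N) = (1 − (4/3)^3) / (1 − (4/3)^7) = 2997/14197.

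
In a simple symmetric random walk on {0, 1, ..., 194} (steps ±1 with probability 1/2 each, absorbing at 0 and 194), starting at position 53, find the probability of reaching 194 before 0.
P(hit 194 before 0) = 53/194

Let u_k = P(hit 194 before 0 | start at k). Then u_0 = 0, u_194 = 1, and u_k = u_{k-1}/2 + u_{k+1}/2 for 1 ≤ k ≤ 193. This harmonic recurrence is solved by u_k = k/194, giving u_53 = 53/194.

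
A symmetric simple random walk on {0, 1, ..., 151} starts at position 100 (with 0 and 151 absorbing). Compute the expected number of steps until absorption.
E[τ | X_0 = 100] = 5100

Let v_k = E[τ | X_0 = k]. Boundary: v_0 = v_151 = 0. Recurrence: v_k = 1 + (v_{k-1} + v_{k+1})/2 for 1 ≤ k ≤ 150. The particular solution to v_k − (v_{k-1} + v_{k+1})/2 = 1 is v_k = −k^2. Adding homogeneous solution A + B k and matching boundaries gives v_k = k (151 − k). Substituting k = 100: v_100 = 100 · 51 = 5100.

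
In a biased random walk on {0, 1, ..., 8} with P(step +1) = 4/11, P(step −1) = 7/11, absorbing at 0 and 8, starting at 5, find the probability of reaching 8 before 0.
P(hit 8 before 0) = (1 − (7/4)^5) / (1 − (7/4)^8) = 336704/1899755

Let u_k denote P(reach 8 before 0 | start at k). Boundary: u_0 = 0, u_8 = 1. Recurrence: u_k = 4/11·u_{k+1} + 7/11·u_{k-1} for 1 ≤ k ≤ 7. Try u_k = A + B·r^k with r = q/p = (7/11)/(4/11) = 7/4. Substitution satisfies the recurrence; boundary conditions give:
  u_k = (1 − r^k) / (1 − r^N) = (1 − (7/4)^5) / (1 − (7/4)^8) = 336704/1899755.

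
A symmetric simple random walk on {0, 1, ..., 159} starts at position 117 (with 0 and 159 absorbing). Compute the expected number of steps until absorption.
E[τ | X_0 = 117] = 4914

Let v_k = E[τ | X_0 = k]. Boundary: v_0 = v_159 = 0. Recurrence: v_k = 1 + (v_{k-1} + v_{k+1})/2 for 1 ≤ k ≤ 158. The particular solution to v_k − (v_{k-1} + v_{k+1})/2 = 1 is v_k = −k^2. Adding homogeneous solution A + B k and matching boundaries gives v_k = k (159 − k). Substituting k = 117: v_117 = 117 · 42 = 4914.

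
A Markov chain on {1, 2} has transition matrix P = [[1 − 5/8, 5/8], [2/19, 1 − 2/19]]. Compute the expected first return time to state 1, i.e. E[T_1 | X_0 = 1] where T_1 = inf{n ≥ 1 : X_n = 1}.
E[T_1 | X_0 = 1] = 1/π_1 = 111/16

For an irreducible recurrent Markov chain with stationary distribution π, E[T_i | X_0 = i] = 1/π_i (Kac's formula). Here π_1 = (2/19)/(5/8 + 2/19) = (2/19)/(111/152) = 16/111, so E[T_1 | X_0 = 1] = 1/π_1 = (5/8 + 2/19)/(2/19) = (111/152)/(2/19) = 111/16.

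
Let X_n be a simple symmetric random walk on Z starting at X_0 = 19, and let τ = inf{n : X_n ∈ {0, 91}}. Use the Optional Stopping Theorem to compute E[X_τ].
E[X_τ] = 19

X_n is a martingale and τ is a bounded-mean stopping time (indeed τ is finite a.s. with bounded expectation since the walk is in a bounded region). By the OST, E[X_τ] = E[X_0] = 19. Equivalently: E[X_τ] = 91 · P(hit 91 first) + 0 · P(hit 0 first) = 91 · (19/91) = 19.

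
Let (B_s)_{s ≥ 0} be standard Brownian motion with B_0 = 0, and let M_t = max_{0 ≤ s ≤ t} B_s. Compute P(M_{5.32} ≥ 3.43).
P(M_{5.32} ≥ 3.43) = 2·P(B_{5.32} ≥ 3.43) = 2(1 − Φ(3.43/√5.32)) ≈ 0.1370

By the reflection principle for Brownian motion, P(M_t ≥ a) = 2 · P(B_t ≥ a) for a ≥ 0. Since B_t ~ N(0, t), P(B_t ≥ 3.43) = 1 − Φ(3.43/√t) = 1 − Φ(3.43/√5.32) = 1 − Φ(1.4871). So
  P(M_{5.32} ≥ 3.43) = 2(1 − Φ(1.4871)) ≈ 0.1370.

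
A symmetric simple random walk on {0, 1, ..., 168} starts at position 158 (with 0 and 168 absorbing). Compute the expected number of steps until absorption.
E[τ | X_0 = 158] = 1580

Let v_k = E[τ | X_0 = k]. Boundary: v_0 = v_168 = 0. Recurrence: v_k = 1 + (v_{k-1} + v_{k+1})/2 for 1 ≤ k ≤ 167. The particular solution to v_k − (v_{k-1} + v_{k+1})/2 = 1 is v_k = −k^2. Adding homogeneous solution A + B k and matching boundaries gives v_k = k (168 − k). Substituting k = 158: v_158 = 158 · 10 = 1580.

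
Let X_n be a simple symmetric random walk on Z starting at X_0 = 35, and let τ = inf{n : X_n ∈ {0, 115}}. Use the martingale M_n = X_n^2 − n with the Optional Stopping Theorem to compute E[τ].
E[τ] = 2800

M_n = X_n^2 − n is a martingale (since E[X_{n+1}^2 | F_n] = X_n^2 + 1). By OST (τ has finite mean in a bounded region), E[M_τ] = E[M_0] = X_0^2 − 0 = 35^2 = 1225. Also E[M_τ] = E[X_τ^2] − E[τ]. The walk exits at 0 or 115, with P(hit 115 first) = 35/115, so E[X_τ^2] = 115^2 · 35/115 + 0 = 4025. Thus E[τ] = E[X_τ^2] − E[M_τ] = 4025 − 1225 = 2800 = 35(115 − 35) = 2800.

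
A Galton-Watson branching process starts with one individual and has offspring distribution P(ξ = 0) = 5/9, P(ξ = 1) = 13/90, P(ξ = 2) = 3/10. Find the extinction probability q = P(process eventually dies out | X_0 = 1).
q = 1

Mean offspring μ = 0·5/9 + 1·13/90 + 2·3/10 = 67/90 ≤ 1. For μ ≤ 1 with offspring not concentrated at 1, the Galton-Watson process goes extinct almost surely, so q = 1.
(Algebraic check: The pgf is f(s) = 5/9 + 13/90·s + 3/10·s². The extinction probability q is the smallest fixed point of f in [0, 1]. Setting s = f(s):
  3/10·s² + (13/90 − 1)·s + 5/9 = 0
  3/10·s² − (5/9 + 3/10)·s + 5/9 = 0
which factors as (s − 1)·(3/10·s − 5/9) = 0, giving roots s = 1 and s = (5/9)/(3/10) = 50/27. Since 50/27 ≥ 1, the smallest root in [0, 1] is s = 1.)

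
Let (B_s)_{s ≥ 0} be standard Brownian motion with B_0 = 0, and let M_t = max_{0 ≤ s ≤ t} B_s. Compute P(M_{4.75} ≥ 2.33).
P(M_{4.75} ≥ 2.33) = 2·P(B_{4.75} ≥ 2.33) = 2(1 − Φ(2.33/√4.75)) ≈ 0.2850

By the reflection principle for Brownian motion, P(M_t ≥ a) = 2 · P(B_t ≥ a) for a ≥ 0. Since B_t ~ N(0, t), P(B_t ≥ 2.33) = 1 − Φ(2.33/√t) = 1 − Φ(2.33/√4.75) = 1 − Φ(1.0691). So
  P(M_{4.75} ≥ 2.33) = 2(1 − Φ(1.0691)) ≈ 0.2850.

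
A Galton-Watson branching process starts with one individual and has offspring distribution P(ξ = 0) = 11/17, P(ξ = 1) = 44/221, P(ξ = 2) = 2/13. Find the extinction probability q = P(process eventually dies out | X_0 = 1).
q = 1

Mean offspring μ = 0·11/17 + 1·44/221 + 2·2/13 = 112/221 ≤ 1. For μ ≤ 1 with offspring not concentrated at 1, the Galton-Watson process goes extinct almost surely, so q = 1.
(Algebraic check: The pgf is f(s) = 11/17 + 44/221·s + 2/13·s². The extinction probability q is the smallest fixed point of f in [0, 1]. Setting s = f(s):
  2/13·s² + (44/221 − 1)·s + 11/17 = 0
  2/13·s² − (11/17 + 2/13)·s + 11/17 = 0
which factors as (s − 1)·(2/13·s − 11/17) = 0, giving roots s = 1 and s = (11/17)/(2/13) = 143/34. Since 143/34 ≥ 1, the smallest root in [0, 1] is s = 1.)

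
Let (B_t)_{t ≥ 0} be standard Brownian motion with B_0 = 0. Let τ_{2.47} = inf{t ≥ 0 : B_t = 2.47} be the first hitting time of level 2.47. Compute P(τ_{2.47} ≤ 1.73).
P(τ_{2.47} ≤ 1.73) = 2(1 − Φ(2.47/√1.73)) = 2(1 − Φ(1.8779)) ≈ 0.0604

By the reflection principle for standard BM, P(τ_b ≤ t) = 2 · P(B_t ≥ b). Since B_t ~ N(0, t), P(B_t ≥ 2.47) = 1 − Φ(2.47/√t) = 1 − Φ(2.47/√1.73) = 1 − Φ(1.8779) ≈ 0.03020. Doubling: P(τ_{2.47} ≤ 1.73) ≈ 2 · 0.03020 = 0.06040 ≈ 0.0604.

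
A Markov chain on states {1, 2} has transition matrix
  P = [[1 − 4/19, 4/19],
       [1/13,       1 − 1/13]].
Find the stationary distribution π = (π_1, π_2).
π_1 = 19/71, π_2 = 52/71

Solve πP = π with π_1 + π_2 = 1. From πP = π: π_1 · (1 − 4/19) + π_2 · 1/13 = π_1 ⇒ π_2 · 1/13 = π_1 · 4/19 ⇒ π_2/π_1 = (4/19)/(1/13) = 52/19. Together with π_1 + π_2 = 1:
  π_1 = (1/13)/(4/19 + 1/13) = (1/13)/(71/247) = 19/71,
  π_2 = (4/19)/(4/19 + 1/13) = (4/19)/(71/247) = 52/71.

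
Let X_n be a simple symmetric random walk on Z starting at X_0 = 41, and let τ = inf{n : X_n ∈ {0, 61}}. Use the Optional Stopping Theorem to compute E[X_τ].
E[X_τ] = 41

X_n is a martingale and τ is a bounded-mean stopping time (indeed τ is finite a.s. with bounded expectation since the walk is in a bounded region). By the OST, E[X_τ] = E[X_0] = 41. Equivalently: E[X_τ] = 61 · P(hit 61 first) + 0 · P(hit 0 first) = 61 · (41/61) = 41.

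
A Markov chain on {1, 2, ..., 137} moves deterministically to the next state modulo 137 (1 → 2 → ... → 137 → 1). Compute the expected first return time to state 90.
E[T_90 | X_0 = 90] = 137

The chain cycles deterministically, so starting at state 90 it returns in exactly 137 steps. Equivalently, the stationary distribution is uniform π_j = 1/137 for every state j, so by Kac's formula E[T_90] = 1/π_90 = 137.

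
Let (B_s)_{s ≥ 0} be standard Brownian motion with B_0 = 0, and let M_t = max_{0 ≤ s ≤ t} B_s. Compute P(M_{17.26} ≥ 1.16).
P(M_{17.26} ≥ 1.16) = 2·P(B_{17.26} ≥ 1.16) = 2(1 − Φ(1.16/√17.26)) ≈ 0.7801

By the reflection principle for Brownian motion, P(M_t ≥ a) = 2 · P(B_t ≥ a) for a ≥ 0. Since B_t ~ N(0, t), P(B_t ≥ 1.16) = 1 − Φ(1.16/√t) = 1 − Φ(1.16/√17.26) = 1 − Φ(0.2792). So
  P(M_{17.26} ≥ 1.16) = 2(1 − Φ(0.2792)) ≈ 0.7801.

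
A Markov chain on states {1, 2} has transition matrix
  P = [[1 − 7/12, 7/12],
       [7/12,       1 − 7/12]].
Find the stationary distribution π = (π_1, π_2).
π_1 = 1/2, π_2 = 1/2

Solve πP = π with π_1 + π_2 = 1. From πP = π: π_1 · (1 − 7/12) + π_2 · 7/12 = π_1 ⇒ π_2 · 7/12 = π_1 · 7/12 ⇒ π_2/π_1 = (7/12)/(7/12) = 1. Together with π_1 + π_2 = 1:
  π_1 = (7/12)/(7/12 + 7/12) = (7/12)/(7/6) = 1/2,
  π_2 = (7/12)/(7/12 + 7/12) = (7/12)/(7/6) = 1/2.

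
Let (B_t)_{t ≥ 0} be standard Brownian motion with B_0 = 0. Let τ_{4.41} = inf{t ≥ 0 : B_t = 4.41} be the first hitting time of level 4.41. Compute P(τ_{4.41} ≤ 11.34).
P(τ_{4.41} ≤ 11.34) = 2(1 − Φ(4.41/√11.34)) = 2(1 − Φ(1.3096)) ≈ 0.1903

By the reflection principle for standard BM, P(τ_b ≤ t) = 2 · P(B_t ≥ b). Since B_t ~ N(0, t), P(B_t ≥ 4.41) = 1 − Φ(4.41/√t) = 1 − Φ(4.41/√11.34) = 1 − Φ(1.3096) ≈ 0.09517. Doubling: P(τ_{4.41} ≤ 11.34) ≈ 2 · 0.09517 = 0.19034 ≈ 0.1903.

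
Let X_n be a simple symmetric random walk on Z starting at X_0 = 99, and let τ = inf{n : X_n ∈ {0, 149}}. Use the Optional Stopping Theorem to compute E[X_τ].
E[X_τ] = 99

X_n is a martingale and τ is a bounded-mean stopping time (indeed τ is finite a.s. with bounded expectation since the walk is in a bounded region). By the OST, E[X_τ] = E[X_0] = 99. Equivalently: E[X_τ] = 149 · P(hit 149 first) + 0 · P(hit 0 first) = 149 · (99/149) = 99.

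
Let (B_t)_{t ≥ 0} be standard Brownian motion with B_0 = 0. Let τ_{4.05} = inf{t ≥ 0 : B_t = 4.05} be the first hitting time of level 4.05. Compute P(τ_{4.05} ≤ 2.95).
P(τ_{4.05} ≤ 2.95) = 2(1 − Φ(4.05/√2.95)) = 2(1 − Φ(2.3580)) ≈ 0.0184

By the reflection principle for standard BM, P(τ_b ≤ t) = 2 · P(B_t ≥ b). Since B_t ~ N(0, t), P(B_t ≥ 4.05) = 1 − Φ(4.05/√t) = 1 − Φ(4.05/√2.95) = 1 − Φ(2.3580) ≈ 0.00919. Doubling: P(τ_{4.05} ≤ 2.95) ≈ 2 · 0.00919 = 0.01838 ≈ 0.0184.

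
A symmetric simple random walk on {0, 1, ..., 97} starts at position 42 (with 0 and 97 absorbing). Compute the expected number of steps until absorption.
E[τ | X_0 = 42] = 2310

Let v_k = E[τ | X_0 = k]. Boundary: v_0 = v_97 = 0. Recurrence: v_k = 1 + (v_{k-1} + v_{k+1})/2 for 1 ≤ k ≤ 96. The particular solution to v_k − (v_{k-1} + v_{k+1})/2 = 1 is v_k = −k^2. Adding homogeneous solution A + B k and matching boundaries gives v_k = k (97 − k). Substituting k = 42: v_42 = 42 · 55 = 2310.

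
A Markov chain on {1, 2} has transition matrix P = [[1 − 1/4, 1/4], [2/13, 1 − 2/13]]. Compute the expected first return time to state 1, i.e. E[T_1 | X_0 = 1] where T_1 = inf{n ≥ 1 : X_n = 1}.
E[T_1 | X_0 = 1] = 1/π_1 = 21/8

For an irreducible recurrent Markov chain with stationary distribution π, E[T_i | X_0 = i] = 1/π_i (Kac's formula). Here π_1 = (2/13)/(1/4 + 2/13) = (2/13)/(21/52) = 8/21, so E[T_1 | X_0 = 1] = 1/π_1 = (1/4 + 2/13)/(2/13) = (21/52)/(2/13) = 21/8.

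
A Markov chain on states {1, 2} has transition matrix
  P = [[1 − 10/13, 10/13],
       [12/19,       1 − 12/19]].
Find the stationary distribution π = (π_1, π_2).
π_1 = 78/173, π_2 = 95/173

Solve πP = π with π_1 + π_2 = 1. From πP = π: π_1 · (1 − 10/13) + π_2 · 12/19 = π_1 ⇒ π_2 · 12/19 = π_1 · 10/13 ⇒ π_2/π_1 = (10/13)/(12/19) = 95/78. Together with π_1 + π_2 = 1:
  π_1 = (12/19)/(10/13 + 12/19) = (12/19)/(346/247) = 78/173,
  π_2 = (10/13)/(10/13 + 12/19) = (10/13)/(346/247) = 95/173.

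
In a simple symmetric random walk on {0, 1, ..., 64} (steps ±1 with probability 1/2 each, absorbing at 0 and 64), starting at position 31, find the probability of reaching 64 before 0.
P(hit 64 before 0) = 31/64

Let u_k = P(hit 64 before 0 | start at k). Then u_0 = 0, u_64 = 1, and u_k = u_{k-1}/2 + u_{k+1}/2 for 1 ≤ k ≤ 63. This harmonic recurrence is solved by u_k = k/64, giving u_31 = 31/64.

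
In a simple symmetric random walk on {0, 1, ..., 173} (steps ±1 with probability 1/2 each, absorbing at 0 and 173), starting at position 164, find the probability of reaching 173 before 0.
P(hit 173 before 0) = 164/173

Let u_k = P(hit 173 before 0 | start at k). Then u_0 = 0, u_173 = 1, and u_k = u_{k-1}/2 + u_{k+1}/2 for 1 ≤ k ≤ 172. This harmonic recurrence is solved by u_k = k/173, giving u_164 = 164/173.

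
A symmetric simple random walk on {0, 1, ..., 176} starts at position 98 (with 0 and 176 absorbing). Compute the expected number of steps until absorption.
E[τ | X_0 = 98] = 7644

Let v_k = E[τ | X_0 = k]. Boundary: v_0 = v_176 = 0. Recurrence: v_k = 1 + (v_{k-1} + v_{k+1})/2 for 1 ≤ k ≤ 175. The particular solution to v_k − (v_{k-1} + v_{k+1})/2 = 1 is v_k = −k^2. Adding homogeneous solution A + B k and matching boundaries gives v_k = k (176 − k). Substituting k = 98: v_98 = 98 · 78 = 7644.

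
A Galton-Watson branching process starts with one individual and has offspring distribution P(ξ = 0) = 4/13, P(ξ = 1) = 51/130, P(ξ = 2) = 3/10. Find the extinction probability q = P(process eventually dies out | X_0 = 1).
q = 1

Mean offspring μ = 0·4/13 + 1·51/130 + 2·3/10 = 129/130 ≤ 1. For μ ≤ 1 with offspring not concentrated at 1, the Galton-Watson process goes extinct almost surely, so q = 1.
(Algebraic check: The pgf is f(s) = 4/13 + 51/130·s + 3/10·s². The extinction probability q is the smallest fixed point of f in [0, 1]. Setting s = f(s):
  3/10·s² + (51/130 − 1)·s + 4/13 = 0
  3/10·s² − (4/13 + 3/10)·s + 4/13 = 0
which factors as (s − 1)·(3/10·s − 4/13) = 0, giving roots s = 1 and s = (4/13)/(3/10) = 40/39. Since 40/39 ≥ 1, the smallest root in [0, 1] is s = 1.)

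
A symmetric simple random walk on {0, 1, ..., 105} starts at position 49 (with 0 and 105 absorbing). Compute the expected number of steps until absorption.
E[τ | X_0 = 49] = 2744

Let v_k = E[τ | X_0 = k]. Boundary: v_0 = v_105 = 0. Recurrence: v_k = 1 + (v_{k-1} + v_{k+1})/2 for 1 ≤ k ≤ 104. The particular solution to v_k − (v_{k-1} + v_{k+1})/2 = 1 is v_k = −k^2. Adding homogeneous solution A + B k and matching boundaries gives v_k = k (105 − k). Substituting k = 49: v_49 = 49 · 56 = 2744.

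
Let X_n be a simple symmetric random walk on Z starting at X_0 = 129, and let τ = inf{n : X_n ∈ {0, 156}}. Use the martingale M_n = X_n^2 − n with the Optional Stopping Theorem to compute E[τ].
E[τ] = 3483

M_n = X_n^2 − n is a martingale (since E[X_{n+1}^2 | F_n] = X_n^2 + 1). By OST (τ has finite mean in a bounded region), E[M_τ] = E[M_0] = X_0^2 − 0 = 129^2 = 16641. Also E[M_τ] = E[X_τ^2] − E[τ]. The walk exits at 0 or 156, with P(hit 156 first) = 129/156, so E[X_τ^2] = 156^2 · 129/156 + 0 = 20124. Thus E[τ] = E[X_τ^2] − E[M_τ] = 20124 − 16641 = 3483 = 129(156 − 129) = 3483.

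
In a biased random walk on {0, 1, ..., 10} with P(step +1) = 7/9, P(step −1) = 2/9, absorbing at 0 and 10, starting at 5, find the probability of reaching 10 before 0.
P(hit 10 before 0) = (1 − (2/7)^5) / (1 − (2/7)^10) = 16807/16839

Let u_k denote P(reach 10 before 0 | start at k). Boundary: u_0 = 0, u_10 = 1. Recurrence: u_k = 7/9·u_{k+1} + 2/9·u_{k-1} for 1 ≤ k ≤ 9. Try u_k = A + B·r^k with r = q/p = (2/9)/(7/9) = 2/7. Substitution satisfies the recurrence; boundary conditions give:
  u_k = (1 − r^k) / (1 − r^N) = (1 − (2/7)^5) / (1 − (2/7)^10) = 16807/16839.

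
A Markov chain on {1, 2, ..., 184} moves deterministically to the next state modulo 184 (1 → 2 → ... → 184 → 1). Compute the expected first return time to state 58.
E[T_58 | X_0 = 58] = 184

The chain cycles deterministically, so starting at state 58 it returns in exactly 184 steps. Equivalently, the stationary distribution is uniform π_j = 1/184 for every state j, so by Kac's formula E[T_58] = 1/π_58 = 184.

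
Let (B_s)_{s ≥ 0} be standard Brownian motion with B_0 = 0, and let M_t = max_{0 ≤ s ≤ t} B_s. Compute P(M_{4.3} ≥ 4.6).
P(M_{4.3} ≥ 4.6) = 2·P(B_{4.3} ≥ 4.6) = 2(1 − Φ(4.6/√4.3)) ≈ 0.0265

By the reflection principle for Brownian motion, P(M_t ≥ a) = 2 · P(B_t ≥ a) for a ≥ 0. Since B_t ~ N(0, t), P(B_t ≥ 4.6) = 1 − Φ(4.6/√t) = 1 − Φ(4.6/√4.3) = 1 − Φ(2.2183). So
  P(M_{4.3} ≥ 4.6) = 2(1 − Φ(2.2183)) ≈ 0.0265.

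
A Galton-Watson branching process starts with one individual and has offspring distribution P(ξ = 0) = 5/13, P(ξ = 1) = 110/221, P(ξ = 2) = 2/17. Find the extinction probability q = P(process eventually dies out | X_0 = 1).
q = 1

Mean offspring μ = 0·5/13 + 1·110/221 + 2·2/17 = 162/221 ≤ 1. For μ ≤ 1 with offspring not concentrated at 1, the Galton-Watson process goes extinct almost surely, so q = 1.
(Algebraic check: The pgf is f(s) = 5/13 + 110/221·s + 2/17·s². The extinction probability q is the smallest fixed point of f in [0, 1]. Setting s = f(s):
  2/17·s² + (110/221 − 1)·s + 5/13 = 0
  2/17·s² − (5/13 + 2/17)·s + 5/13 = 0
which factors as (s − 1)·(2/17·s − 5/13) = 0, giving roots s = 1 and s = (5/13)/(2/17) = 85/26. Since 85/26 ≥ 1, the smallest root in [0, 1] is s = 1.)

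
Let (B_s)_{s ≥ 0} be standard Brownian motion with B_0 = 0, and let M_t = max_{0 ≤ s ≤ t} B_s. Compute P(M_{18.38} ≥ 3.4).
P(M_{18.38} ≥ 3.4) = 2·P(B_{18.38} ≥ 3.4) = 2(1 − Φ(3.4/√18.38)) ≈ 0.4277

By the reflection principle for Brownian motion, P(M_t ≥ a) = 2 · P(B_t ≥ a) for a ≥ 0. Since B_t ~ N(0, t), P(B_t ≥ 3.4) = 1 − Φ(3.4/√t) = 1 − Φ(3.4/√18.38) = 1 − Φ(0.7931). So
  P(M_{18.38} ≥ 3.4) = 2(1 − Φ(0.7931)) ≈ 0.4277.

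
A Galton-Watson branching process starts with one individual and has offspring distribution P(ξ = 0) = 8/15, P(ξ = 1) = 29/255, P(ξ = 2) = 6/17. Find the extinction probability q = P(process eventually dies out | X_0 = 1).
q = 1

Mean offspring μ = 0·8/15 + 1·29/255 + 2·6/17 = 209/255 ≤ 1. For μ ≤ 1 with offspring not concentrated at 1, the Galton-Watson process goes extinct almost surely, so q = 1.
(Algebraic check: The pgf is f(s) = 8/15 + 29/255·s + 6/17·s². The extinction probability q is the smallest fixed point of f in [0, 1]. Setting s = f(s):
  6/17·s² + (29/255 − 1)·s + 8/15 = 0
  6/17·s² − (8/15 + 6/17)·s + 8/15 = 0
which factors as (s − 1)·(6/17·s − 8/15) = 0, giving roots s = 1 and s = (8/15)/(6/17) = 68/45. Since 68/45 ≥ 1, the smallest root in [0, 1] is s = 1.)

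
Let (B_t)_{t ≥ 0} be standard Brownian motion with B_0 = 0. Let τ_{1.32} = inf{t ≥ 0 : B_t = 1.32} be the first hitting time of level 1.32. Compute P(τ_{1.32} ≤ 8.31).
P(τ_{1.32} ≤ 8.31) = 2(1 − Φ(1.32/√8.31)) = 2(1 − Φ(0.4579)) ≈ 0.6470

By the reflection principle for standard BM, P(τ_b ≤ t) = 2 · P(B_t ≥ b). Since B_t ~ N(0, t), P(B_t ≥ 1.32) = 1 − Φ(1.32/√t) = 1 − Φ(1.32/√8.31) = 1 − Φ(0.4579) ≈ 0.32351. Doubling: P(τ_{1.32} ≤ 8.31) ≈ 2 · 0.32351 = 0.64702 ≈ 0.6470.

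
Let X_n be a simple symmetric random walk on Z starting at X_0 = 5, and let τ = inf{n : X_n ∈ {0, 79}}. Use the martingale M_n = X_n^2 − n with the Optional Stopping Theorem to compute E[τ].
E[τ] = 370

M_n = X_n^2 − n is a martingale (since E[X_{n+1}^2 | F_n] = X_n^2 + 1). By OST (τ has finite mean in a bounded region), E[M_τ] = E[M_0] = X_0^2 − 0 = 5^2 = 25. Also E[M_τ] = E[X_τ^2] − E[τ]. The walk exits at 0 or 79, with P(hit 79 first) = 5/79, so E[X_τ^2] = 79^2 · 5/79 + 0 = 395. Thus E[τ] = E[X_τ^2] − E[M_τ] = 395 − 25 = 370 = 5(79 − 5) = 370.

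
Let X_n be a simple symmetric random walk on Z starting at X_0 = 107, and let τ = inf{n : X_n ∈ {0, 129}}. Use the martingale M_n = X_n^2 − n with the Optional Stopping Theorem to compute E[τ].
E[τ] = 2354

M_n = X_n^2 − n is a martingale (since E[X_{n+1}^2 | F_n] = X_n^2 + 1). By OST (τ has finite mean in a bounded region), E[M_τ] = E[M_0] = X_0^2 − 0 = 107^2 = 11449. Also E[M_τ] = E[X_τ^2] − E[τ]. The walk exits at 0 or 129, with P(hit 129 first) = 107/129, so E[X_τ^2] = 129^2 · 107/129 + 0 = 13803. Thus E[τ] = E[X_τ^2] − E[M_τ] = 13803 − 11449 = 2354 = 107(129 − 107) = 2354.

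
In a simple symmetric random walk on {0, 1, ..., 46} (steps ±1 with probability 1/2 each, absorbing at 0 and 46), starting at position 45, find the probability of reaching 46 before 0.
P(hit 46 before 0) = 45/46

Let u_k = P(hit 46 before 0 | start at k). Then u_0 = 0, u_46 = 1, and u_k = u_{k-1}/2 + u_{k+1}/2 for 1 ≤ k ≤ 45. This harmonic recurrence is solved by u_k = k/46, giving u_45 = 45/46.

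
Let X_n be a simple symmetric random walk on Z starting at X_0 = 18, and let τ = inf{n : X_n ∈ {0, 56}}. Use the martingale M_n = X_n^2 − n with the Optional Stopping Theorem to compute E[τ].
E[τ] = 684

M_n = X_n^2 − n is a martingale (since E[X_{n+1}^2 | F_n] = X_n^2 + 1). By OST (τ has finite mean in a bounded region), E[M_τ] = E[M_0] = X_0^2 − 0 = 18^2 = 324. Also E[M_τ] = E[X_τ^2] − E[τ]. The walk exits at 0 or 56, with P(hit 56 first) = 18/56, so E[X_τ^2] = 56^2 · 18/56 + 0 = 1008. Thus E[τ] = E[X_τ^2] − E[M_τ] = 1008 − 324 = 684 = 18(56 − 18) = 684.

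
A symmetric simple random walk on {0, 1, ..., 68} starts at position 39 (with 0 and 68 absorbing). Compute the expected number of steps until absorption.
E[τ | X_0 = 39] = 1131

Let v_k = E[τ | X_0 = k]. Boundary: v_0 = v_68 = 0. Recurrence: v_k = 1 + (v_{k-1} + v_{k+1})/2 for 1 ≤ k ≤ 67. The particular solution to v_k − (v_{k-1} + v_{k+1})/2 = 1 is v_k = −k^2. Adding homogeneous solution A + B k and matching boundaries gives v_k = k (68 − k). Substituting k = 39: v_39 = 39 · 29 = 1131.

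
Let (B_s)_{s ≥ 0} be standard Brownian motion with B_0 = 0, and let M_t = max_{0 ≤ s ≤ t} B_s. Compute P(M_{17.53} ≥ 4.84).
P(M_{17.53} ≥ 4.84) = 2·P(B_{17.53} ≥ 4.84) = 2(1 − Φ(4.84/√17.53)) ≈ 0.2477

By the reflection principle for Brownian motion, P(M_t ≥ a) = 2 · P(B_t ≥ a) for a ≥ 0. Since B_t ~ N(0, t), P(B_t ≥ 4.84) = 1 − Φ(4.84/√t) = 1 − Φ(4.84/√17.53) = 1 − Φ(1.1560). So
  P(M_{17.53} ≥ 4.84) = 2(1 − Φ(1.1560)) ≈ 0.2477.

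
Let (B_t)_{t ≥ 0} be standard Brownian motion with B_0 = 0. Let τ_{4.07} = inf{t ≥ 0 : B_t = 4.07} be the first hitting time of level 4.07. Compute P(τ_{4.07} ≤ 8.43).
P(τ_{4.07} ≤ 8.43) = 2(1 − Φ(4.07/√8.43)) = 2(1 − Φ(1.4018)) ≈ 0.1610

By the reflection principle for standard BM, P(τ_b ≤ t) = 2 · P(B_t ≥ b). Since B_t ~ N(0, t), P(B_t ≥ 4.07) = 1 − Φ(4.07/√t) = 1 − Φ(4.07/√8.43) = 1 − Φ(1.4018) ≈ 0.08049. Doubling: P(τ_{4.07} ≤ 8.43) ≈ 2 · 0.08049 = 0.16098 ≈ 0.1610.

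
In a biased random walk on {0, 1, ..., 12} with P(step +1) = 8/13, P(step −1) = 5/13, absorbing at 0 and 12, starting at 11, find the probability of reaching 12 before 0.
P(hit 12 before 0) = (1 − (5/8)^11) / (1 − (5/8)^12) = 22776283912/22825112037

Let u_k denote P(reach 12 before 0 | start at k). Boundary: u_0 = 0, u_12 = 1. Recurrence: u_k = 8/13·u_{k+1} + 5/13·u_{k-1} for 1 ≤ k ≤ 11. Try u_k = A + B·r^k with r = q/p = (5/13)/(8/13) = 5/8. Substitution satisfies the recurrence; boundary conditions give:
  u_k = (1 − r^k) / (1 − r^N) = (1 − (5/8)^11) / (1 − (5/8)^12) = 22776283912/22825112037.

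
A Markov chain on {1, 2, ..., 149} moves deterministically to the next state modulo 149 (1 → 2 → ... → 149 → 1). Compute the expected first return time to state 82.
E[T_82 | X_0 = 82] = 149

The chain cycles deterministically, so starting at state 82 it returns in exactly 149 steps. Equivalently, the stationary distribution is uniform π_j = 1/149 for every state j, so by Kac's formula E[T_82] = 1/π_82 = 149.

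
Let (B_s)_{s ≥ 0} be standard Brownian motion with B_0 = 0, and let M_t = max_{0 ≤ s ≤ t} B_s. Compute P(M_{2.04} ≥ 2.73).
P(M_{2.04} ≥ 2.73) = 2·P(B_{2.04} ≥ 2.73) = 2(1 − Φ(2.73/√2.04)) ≈ 0.0560

By the reflection principle for Brownian motion, P(M_t ≥ a) = 2 · P(B_t ≥ a) for a ≥ 0. Since B_t ~ N(0, t), P(B_t ≥ 2.73) = 1 − Φ(2.73/√t) = 1 − Φ(2.73/√2.04) = 1 − Φ(1.9114). So
  P(M_{2.04} ≥ 2.73) = 2(1 − Φ(1.9114)) ≈ 0.0560.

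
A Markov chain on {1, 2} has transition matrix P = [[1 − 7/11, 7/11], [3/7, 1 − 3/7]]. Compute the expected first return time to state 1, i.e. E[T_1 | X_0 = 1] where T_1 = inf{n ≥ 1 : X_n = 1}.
E[T_1 | X_0 = 1] = 1/π_1 = 82/33

For an irreducible recurrent Markov chain with stationary distribution π, E[T_i | X_0 = i] = 1/π_i (Kac's formula). Here π_1 = (3/7)/(7/11 + 3/7) = (3/7)/(82/77) = 33/82, so E[T_1 | X_0 = 1] = 1/π_1 = (7/11 + 3/7)/(3/7) = (82/77)/(3/7) = 82/33.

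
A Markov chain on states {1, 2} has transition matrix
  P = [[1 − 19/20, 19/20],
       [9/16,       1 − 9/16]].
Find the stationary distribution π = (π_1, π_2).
π_1 = 45/121, π_2 = 76/121

Solve πP = π with π_1 + π_2 = 1. From πP = π: π_1 · (1 − 19/20) + π_2 · 9/16 = π_1 ⇒ π_2 · 9/16 = π_1 · 19/20 ⇒ π_2/π_1 = (19/20)/(9/16) = 76/45. Together with π_1 + π_2 = 1:
  π_1 = (9/16)/(19/20 + 9/16) = (9/16)/(121/80) = 45/121,
  π_2 = (19/20)/(19/20 + 9/16) = (19/20)/(121/80) = 76/121.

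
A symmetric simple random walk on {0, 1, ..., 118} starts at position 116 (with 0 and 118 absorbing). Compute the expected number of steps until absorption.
E[τ | X_0 = 116] = 232

Let v_k = E[τ | X_0 = k]. Boundary: v_0 = v_118 = 0. Recurrence: v_k = 1 + (v_{k-1} + v_{k+1})/2 for 1 ≤ k ≤ 117. The particular solution to v_k − (v_{k-1} + v_{k+1})/2 = 1 is v_k = −k^2. Adding homogeneous solution A + B k and matching boundaries gives v_k = k (118 − k). Substituting k = 116: v_116 = 116 · 2 = 232.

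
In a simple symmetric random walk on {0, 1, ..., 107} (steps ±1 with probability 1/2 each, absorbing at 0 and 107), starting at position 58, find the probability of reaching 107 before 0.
P(hit 107 before 0) = 58/107

Let u_k = P(hit 107 before 0 | start at k). Then u_0 = 0, u_107 = 1, and u_k = u_{k-1}/2 + u_{k+1}/2 for 1 ≤ k ≤ 106. This harmonic recurrence is solved by u_k = k/107, giving u_58 = 58/107.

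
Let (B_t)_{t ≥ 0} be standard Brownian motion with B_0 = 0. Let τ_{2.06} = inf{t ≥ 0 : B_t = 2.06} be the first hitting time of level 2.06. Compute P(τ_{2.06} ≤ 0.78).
P(τ_{2.06} ≤ 0.78) = 2(1 − Φ(2.06/√0.78)) = 2(1 − Φ(2.3325)) ≈ 0.0197

By the reflection principle for standard BM, P(τ_b ≤ t) = 2 · P(B_t ≥ b). Since B_t ~ N(0, t), P(B_t ≥ 2.06) = 1 − Φ(2.06/√t) = 1 − Φ(2.06/√0.78) = 1 − Φ(2.3325) ≈ 0.00984. Doubling: P(τ_{2.06} ≤ 0.78) ≈ 2 · 0.00984 = 0.01968 ≈ 0.0197.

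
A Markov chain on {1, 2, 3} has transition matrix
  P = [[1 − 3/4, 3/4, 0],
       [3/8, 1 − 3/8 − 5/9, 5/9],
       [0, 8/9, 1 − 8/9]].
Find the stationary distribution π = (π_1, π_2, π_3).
π = (4/17, 8/17, 5/17)

This is a birth-death chain on three states, which satisfies detailed balance: π_1 · P_{12} = π_2 · P_{21} and π_2 · P_{23} = π_3 · P_{32}.
From π_1 · 3/4 = π_2 · 3/8: π_2/π_1 = (3/4)/(3/8) = 2.
From π_2 · 5/9 = π_3 · 8/9: π_3/π_2 = (5/9)/(8/9) = 5/8.
Take π_1 proportional to 1; then unnormalized π = (1, 2, 5/4). Normalize by dividing by the sum 17/4:
  π = (4/17, 8/17, 5/17).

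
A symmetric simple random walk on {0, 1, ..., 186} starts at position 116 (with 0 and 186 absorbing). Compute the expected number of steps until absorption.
E[τ | X_0 = 116] = 8120

Let v_k = E[τ | X_0 = k]. Boundary: v_0 = v_186 = 0. Recurrence: v_k = 1 + (v_{k-1} + v_{k+1})/2 for 1 ≤ k ≤ 185. The particular solution to v_k − (v_{k-1} + v_{k+1})/2 = 1 is v_k = −k^2. Adding homogeneous solution A + B k and matching boundaries gives v_k = k (186 − k). Substituting k = 116: v_116 = 116 · 70 = 8120.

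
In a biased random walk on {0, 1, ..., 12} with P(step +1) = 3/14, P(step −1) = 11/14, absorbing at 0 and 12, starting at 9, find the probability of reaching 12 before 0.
P(hit 12 before 0) = (1 − (11/3)^9) / (1 − (11/3)^12) = 48822129/2406769820

Let u_k denote P(reach 12 before 0 | start at k). Boundary: u_0 = 0, u_12 = 1. Recurrence: u_k = 3/14·u_{k+1} + 11/14·u_{k-1} for 1 ≤ k ≤ 11. Try u_k = A + B·r^k with r = q/p = (11/14)/(3/14) = 11/3. Substitution satisfies the recurrence; boundary conditions give:
  u_k = (1 − r^k) / (1 − r^N) = (1 − (11/3)^9) / (1 − (11/3)^12) = 48822129/2406769820.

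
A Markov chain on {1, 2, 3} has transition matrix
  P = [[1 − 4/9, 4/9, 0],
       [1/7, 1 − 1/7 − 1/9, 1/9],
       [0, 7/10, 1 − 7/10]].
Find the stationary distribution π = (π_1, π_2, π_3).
π = (81/373, 252/373, 40/373)

This is a birth-death chain on three states, which satisfies detailed balance: π_1 · P_{12} = π_2 · P_{21} and π_2 · P_{23} = π_3 · P_{32}.
From π_1 · 4/9 = π_2 · 1/7: π_2/π_1 = (4/9)/(1/7) = 28/9.
From π_2 · 1/9 = π_3 · 7/10: π_3/π_2 = (1/9)/(7/10) = 10/63.
Take π_1 proportional to 1; then unnormalized π = (1, 28/9, 40/81). Normalize by dividing by the sum 373/81:
  π = (81/373, 252/373, 40/373).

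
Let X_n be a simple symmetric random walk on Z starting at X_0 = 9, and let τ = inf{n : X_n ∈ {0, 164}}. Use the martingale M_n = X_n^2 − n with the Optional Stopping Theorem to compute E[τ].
E[τ] = 1395

M_n = X_n^2 − n is a martingale (since E[X_{n+1}^2 | F_n] = X_n^2 + 1). By OST (τ has finite mean in a bounded region), E[M_τ] = E[M_0] = X_0^2 − 0 = 9^2 = 81. Also E[M_τ] = E[X_τ^2] − E[τ]. The walk exits at 0 or 164, with P(hit 164 first) = 9/164, so E[X_τ^2] = 164^2 · 9/164 + 0 = 1476. Thus E[τ] = E[X_τ^2] − E[M_τ] = 1476 − 81 = 1395 = 9(164 − 9) = 1395.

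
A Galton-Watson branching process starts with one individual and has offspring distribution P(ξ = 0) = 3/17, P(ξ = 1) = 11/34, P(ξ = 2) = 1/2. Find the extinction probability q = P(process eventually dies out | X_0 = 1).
q = 6/17

The pgf is f(s) = 3/17 + 11/34·s + 1/2·s². The extinction probability q is the smallest fixed point of f in [0, 1]. Setting s = f(s):
  1/2·s² + (11/34 − 1)·s + 3/17 = 0
  1/2·s² − (3/17 + 1/2)·s + 3/17 = 0
which factors as (s − 1)·(1/2·s − 3/17) = 0, giving roots s = 1 and s = (3/17)/(1/2) = 6/17.
Mean offspring μ = 11/34 + 2·1/2 = 45/34 > 1 (supercritical), so q < 1. The extinction probability is the smaller root: q = (3/17)/(1/2) = 6/17.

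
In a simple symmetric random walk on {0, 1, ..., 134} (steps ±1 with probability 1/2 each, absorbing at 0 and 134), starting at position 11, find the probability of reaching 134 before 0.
P(hit 134 before 0) = 11/134

Let u_k = P(hit 134 before 0 | start at k). Then u_0 = 0, u_134 = 1, and u_k = u_{k-1}/2 + u_{k+1}/2 for 1 ≤ k ≤ 133. This harmonic recurrence is solved by u_k = k/134, giving u_11 = 11/134.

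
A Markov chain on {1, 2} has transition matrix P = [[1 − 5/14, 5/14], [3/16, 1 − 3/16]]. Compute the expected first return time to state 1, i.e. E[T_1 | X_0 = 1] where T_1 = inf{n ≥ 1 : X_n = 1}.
E[T_1 | X_0 = 1] = 1/π_1 = 61/21

For an irreducible recurrent Markov chain with stationary distribution π, E[T_i | X_0 = i] = 1/π_i (Kac's formula). Here π_1 = (3/16)/(5/14 + 3/16) = (3/16)/(61/112) = 21/61, so E[T_1 | X_0 = 1] = 1/π_1 = (5/14 + 3/16)/(3/16) = (61/112)/(3/16) = 61/21.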